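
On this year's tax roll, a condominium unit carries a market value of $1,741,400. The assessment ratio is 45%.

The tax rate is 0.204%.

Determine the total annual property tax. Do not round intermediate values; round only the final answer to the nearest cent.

$1,598.61

Assessed value = $1,741,400 × 0.45 = $783,630
Tax = $783,630 × 0.00204 = $1,598.6052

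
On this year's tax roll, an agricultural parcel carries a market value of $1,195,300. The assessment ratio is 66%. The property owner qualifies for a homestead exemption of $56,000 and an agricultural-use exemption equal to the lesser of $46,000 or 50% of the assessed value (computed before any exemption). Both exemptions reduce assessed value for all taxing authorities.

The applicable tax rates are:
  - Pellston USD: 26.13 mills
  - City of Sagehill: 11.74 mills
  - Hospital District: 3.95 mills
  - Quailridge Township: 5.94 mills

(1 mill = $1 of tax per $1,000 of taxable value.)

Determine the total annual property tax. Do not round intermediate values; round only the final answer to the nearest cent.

$32,806.25

Assessed value = $1,195,300 × 0.66 = $788,898
Agricultural-use exemption = min($46,000, 50% × $788,898) = min($46,000, $394,449) = $46,000 (dollar cap binds)
Taxable value = $788,898 − $56,000 − $46,000 = $686,898
Pellston USD: $686,898 × 0.02613 = $17,948.64474
City of Sagehill: $686,898 × 0.01174 = $8,064.18252
Hospital District: $686,898 × 0.00395 = $2,713.2471
Quailridge Township: $686,898 × 0.00594 = $4,080.17412
Total = $32,806.24848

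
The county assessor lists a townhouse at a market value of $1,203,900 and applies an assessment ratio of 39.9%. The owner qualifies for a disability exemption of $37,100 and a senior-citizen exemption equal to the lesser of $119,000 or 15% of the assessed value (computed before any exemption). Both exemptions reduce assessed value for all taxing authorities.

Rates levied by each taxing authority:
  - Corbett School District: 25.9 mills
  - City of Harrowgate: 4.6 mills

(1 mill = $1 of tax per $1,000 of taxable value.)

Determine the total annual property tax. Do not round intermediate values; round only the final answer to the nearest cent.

$11,321.68

Assessed value = $1,203,900 × 0.399 = $480,356.1
Senior-citizen exemption = min($119,000, 15% × $480,356.1) = min($119,000, $72,053.415) = $72,053.415 (percentage binds)
Taxable value = $480,356.1 − $37,100 − $72,053.415 = $371,202.685
Corbett School District: $371,202.685 × 0.0259 = $9,614.1495415
City of Harrowgate: $371,202.685 × 0.0046 = $1,707.532351
Total = $11,321.6818925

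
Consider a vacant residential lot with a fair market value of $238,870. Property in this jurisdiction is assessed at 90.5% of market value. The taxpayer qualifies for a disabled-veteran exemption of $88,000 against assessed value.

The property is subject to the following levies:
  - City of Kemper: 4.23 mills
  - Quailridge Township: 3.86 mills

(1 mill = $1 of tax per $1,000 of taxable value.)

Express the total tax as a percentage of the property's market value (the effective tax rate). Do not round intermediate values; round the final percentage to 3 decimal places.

0.434%

Assessed value = $238,870 × 0.905 = $216,177.35
Taxable value = $216,177.35 − $88,000 = $128,177.35
City of Kemper: $128,177.35 × 0.00423 = $542.1901905
Quailridge Township: $128,177.35 × 0.00386 = $494.764571
Total tax = $1,036.9547615
Effective rate = $1,036.9547615 ÷ $238,870 = 0.434% of market value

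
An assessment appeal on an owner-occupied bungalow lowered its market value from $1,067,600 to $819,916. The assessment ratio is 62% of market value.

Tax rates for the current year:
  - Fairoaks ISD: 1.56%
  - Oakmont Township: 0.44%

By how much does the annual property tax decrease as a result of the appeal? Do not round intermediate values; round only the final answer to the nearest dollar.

$3,071

Old assessed value = $1,067,600 × 0.62 = $661,912
New assessed value = $819,916 × 0.62 = $508,347.92
Combined rate = 0.0156 + 0.0044 = 0.02
Old tax = $661,912 × 0.02 = $13,238.24
New tax = $508,347.92 × 0.02 = $10,166.9584
Reduction = $13,238.24 − $10,166.9584 = $3,071.2816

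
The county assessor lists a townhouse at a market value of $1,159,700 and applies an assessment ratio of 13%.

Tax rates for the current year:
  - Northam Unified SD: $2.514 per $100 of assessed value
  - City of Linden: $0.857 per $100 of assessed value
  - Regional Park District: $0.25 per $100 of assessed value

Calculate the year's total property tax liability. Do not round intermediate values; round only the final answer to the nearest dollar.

Assessed value = $1,159,700 × 0.13 = $150,761
Northam Unified SD: $150,761 × 0.02514 = $3,790.13154
City of Linden: $150,761 × 0.00857 = $1,292.02177
Regional Park District: $150,761 × 0.0025 = $376.9025
Total = $3,790.13154 + $1,292.02177 + $376.9025 = $5,459.05581

$5,459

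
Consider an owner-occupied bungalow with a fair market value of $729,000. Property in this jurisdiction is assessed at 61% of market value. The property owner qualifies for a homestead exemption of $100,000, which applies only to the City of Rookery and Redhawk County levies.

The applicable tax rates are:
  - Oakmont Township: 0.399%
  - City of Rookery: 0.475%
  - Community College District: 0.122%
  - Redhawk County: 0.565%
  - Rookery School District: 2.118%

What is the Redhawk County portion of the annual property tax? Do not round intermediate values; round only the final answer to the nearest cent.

$1,947.50

Assessed value = $729,000 × 0.61 = $444,690
Redhawk County taxable value = $444,690 − $100,000 = $344,690
Redhawk County levy = $344,690 × 0.00565 = $1,947.4985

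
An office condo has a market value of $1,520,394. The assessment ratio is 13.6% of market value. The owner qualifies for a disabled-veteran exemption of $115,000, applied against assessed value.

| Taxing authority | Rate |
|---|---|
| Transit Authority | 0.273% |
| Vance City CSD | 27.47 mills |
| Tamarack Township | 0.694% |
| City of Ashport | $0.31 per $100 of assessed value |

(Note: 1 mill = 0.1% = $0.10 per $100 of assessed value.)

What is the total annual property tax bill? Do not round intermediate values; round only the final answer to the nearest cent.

$3,692.97

Assessed value = $1,520,394 × 0.136 = $206,773.584
Taxable value = $206,773.584 − $115,000 = $91,773.584
Transit Authority: $91,773.584 × 0.00273 = $250.54188432
Vance City CSD: $91,773.584 × 0.02747 = $2,521.02035248
Tamarack Township: $91,773.584 × 0.00694 = $636.90867296
City of Ashport: $91,773.584 × 0.0031 = $284.4981104
Total = $3,692.96902016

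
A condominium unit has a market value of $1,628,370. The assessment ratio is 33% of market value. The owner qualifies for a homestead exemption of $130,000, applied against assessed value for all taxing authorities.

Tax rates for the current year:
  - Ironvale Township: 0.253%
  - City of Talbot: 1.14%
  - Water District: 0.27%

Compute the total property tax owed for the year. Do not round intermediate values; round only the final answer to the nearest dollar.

Assessed value = $1,628,370 × 0.33 = $537,362.1
Taxable value = $537,362.1 − $130,000 = $407,362.1
Ironvale Township: $407,362.1 × 0.00253 = $1,030.626113
City of Talbot: $407,362.1 × 0.0114 = $4,643.92794
Water District: $407,362.1 × 0.0027 = $1,099.87767
Total = $1,030.626113 + $4,643.92794 + $1,099.87767 = $6,774.431723

$6,774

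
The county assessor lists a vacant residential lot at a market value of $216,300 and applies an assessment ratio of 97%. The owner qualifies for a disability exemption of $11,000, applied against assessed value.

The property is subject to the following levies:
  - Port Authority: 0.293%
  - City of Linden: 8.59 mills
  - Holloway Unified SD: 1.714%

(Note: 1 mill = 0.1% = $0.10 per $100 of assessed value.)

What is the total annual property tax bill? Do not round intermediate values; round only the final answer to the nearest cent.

$5,697.92

Assessed value = $216,300 × 0.97 = $209,811
Taxable value = $209,811 − $11,000 = $198,811
Port Authority: $198,811 × 0.00293 = $582.51623
City of Linden: $198,811 × 0.00859 = $1,707.78649
Holloway Unified SD: $198,811 × 0.01714 = $3,407.62054
Total = $5,697.92326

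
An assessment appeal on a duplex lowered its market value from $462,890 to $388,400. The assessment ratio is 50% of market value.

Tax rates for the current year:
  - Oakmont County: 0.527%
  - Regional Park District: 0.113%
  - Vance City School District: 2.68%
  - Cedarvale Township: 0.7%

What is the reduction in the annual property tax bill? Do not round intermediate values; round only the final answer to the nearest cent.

Old assessed value = $462,890 × 0.5 = $231,445
New assessed value = $388,400 × 0.5 = $194,200
Combined rate = 0.00527 + 0.00113 + 0.0268 + 0.007 = 0.0402
Old tax = $231,445 × 0.0402 = $9,304.089
New tax = $194,200 × 0.0402 = $7,806.84
Reduction = $9,304.089 − $7,806.84 = $1,497.249

$1,497.25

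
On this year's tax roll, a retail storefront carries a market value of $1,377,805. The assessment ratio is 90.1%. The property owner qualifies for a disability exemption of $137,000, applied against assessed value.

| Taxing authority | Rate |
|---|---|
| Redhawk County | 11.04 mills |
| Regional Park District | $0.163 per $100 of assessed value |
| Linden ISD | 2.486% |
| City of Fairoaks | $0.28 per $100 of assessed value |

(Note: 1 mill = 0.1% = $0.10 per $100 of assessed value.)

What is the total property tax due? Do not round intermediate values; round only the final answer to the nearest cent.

Assessed value = $1,377,805 × 0.901 = $1,241,402.305
Taxable value = $1,241,402.305 − $137,000 = $1,104,402.305
Redhawk County: $1,104,402.305 × 0.01104 = $12,192.6014472
Regional Park District: $1,104,402.305 × 0.00163 = $1,800.17575715
Linden ISD: $1,104,402.305 × 0.02486 = $27,455.4413023
City of Fairoaks: $1,104,402.305 × 0.0028 = $3,092.326454
Total = $44,540.54496065

$44,540.54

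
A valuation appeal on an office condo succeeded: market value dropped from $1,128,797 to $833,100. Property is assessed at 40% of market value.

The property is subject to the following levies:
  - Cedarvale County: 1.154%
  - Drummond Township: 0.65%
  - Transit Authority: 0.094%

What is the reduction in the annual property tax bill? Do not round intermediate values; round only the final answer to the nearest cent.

$2,244.93

Old assessed value = $1,128,797 × 0.4 = $451,518.8
New assessed value = $833,100 × 0.4 = $333,240
Combined rate = 0.01154 + 0.0065 + 0.00094 = 0.01898
Old tax = $451,518.8 × 0.01898 = $8,569.826824
New tax = $333,240 × 0.01898 = $6,324.8952
Reduction = $8,569.826824 − $6,324.8952 = $2,244.931624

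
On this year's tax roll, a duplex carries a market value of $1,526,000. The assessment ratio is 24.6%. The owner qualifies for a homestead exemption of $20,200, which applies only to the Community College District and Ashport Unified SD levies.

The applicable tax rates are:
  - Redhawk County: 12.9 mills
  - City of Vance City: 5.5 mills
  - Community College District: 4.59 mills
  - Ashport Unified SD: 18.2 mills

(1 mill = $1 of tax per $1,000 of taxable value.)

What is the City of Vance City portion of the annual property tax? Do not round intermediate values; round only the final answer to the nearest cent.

$2,064.68

Assessed value = $1,526,000 × 0.246 = $375,396
City of Vance City taxable value = $375,396 (exemption does not apply)
City of Vance City levy = $375,396 × 0.0055 = $2,064.678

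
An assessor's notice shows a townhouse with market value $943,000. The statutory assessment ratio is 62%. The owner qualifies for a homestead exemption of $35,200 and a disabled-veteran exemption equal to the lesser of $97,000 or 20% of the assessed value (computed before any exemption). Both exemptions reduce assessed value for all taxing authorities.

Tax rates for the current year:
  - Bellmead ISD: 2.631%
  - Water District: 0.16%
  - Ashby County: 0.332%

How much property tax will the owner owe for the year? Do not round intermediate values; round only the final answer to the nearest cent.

$14,130.33

Assessed value = $943,000 × 0.62 = $584,660
Disabled-veteran exemption = min($97,000, 20% × $584,660) = min($97,000, $116,932) = $97,000 (dollar cap binds)
Taxable value = $584,660 − $35,200 − $97,000 = $452,460
Bellmead ISD: $452,460 × 0.02631 = $11,904.2226
Water District: $452,460 × 0.0016 = $723.936
Ashby County: $452,460 × 0.00332 = $1,502.1672
Total = $14,130.3258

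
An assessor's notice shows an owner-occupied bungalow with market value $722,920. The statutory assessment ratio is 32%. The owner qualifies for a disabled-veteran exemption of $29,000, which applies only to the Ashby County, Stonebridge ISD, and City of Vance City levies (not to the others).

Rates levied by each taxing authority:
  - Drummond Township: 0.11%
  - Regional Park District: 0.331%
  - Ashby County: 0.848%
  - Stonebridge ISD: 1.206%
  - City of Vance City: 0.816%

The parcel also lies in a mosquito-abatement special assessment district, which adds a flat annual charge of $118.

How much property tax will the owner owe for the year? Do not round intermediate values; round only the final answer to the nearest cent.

Assessed value = $722,920 × 0.32 = $231,334.4
Drummond Township: $231,334.4 × 0.0011 = $254.46784
Regional Park District: $231,334.4 × 0.00331 = $765.716864
Ashby County: ($231,334.4 − $29,000) × 0.00848 = $202,334.4 × 0.00848 = $1,715.795712
Stonebridge ISD: ($231,334.4 − $29,000) × 0.01206 = $202,334.4 × 0.01206 = $2,440.152864
City of Vance City: ($231,334.4 − $29,000) × 0.00816 = $202,334.4 × 0.00816 = $1,651.048704
Levies subtotal = $6,827.181984
Total = $6,827.181984 + $118 = $6,945.181984

$6,945.18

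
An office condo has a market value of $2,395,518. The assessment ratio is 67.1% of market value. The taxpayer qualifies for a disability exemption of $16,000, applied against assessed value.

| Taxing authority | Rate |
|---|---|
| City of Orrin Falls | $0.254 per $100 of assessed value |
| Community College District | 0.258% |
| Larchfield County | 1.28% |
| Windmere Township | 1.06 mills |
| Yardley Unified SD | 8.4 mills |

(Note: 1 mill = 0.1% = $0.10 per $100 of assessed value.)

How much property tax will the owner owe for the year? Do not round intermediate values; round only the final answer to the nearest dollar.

$43,572

Assessed value = $2,395,518 × 0.671 = $1,607,392.578
Taxable value = $1,607,392.578 − $16,000 = $1,591,392.578
City of Orrin Falls: $1,591,392.578 × 0.00254 = $4,042.13714812
Community College District: $1,591,392.578 × 0.00258 = $4,105.79285124
Larchfield County: $1,591,392.578 × 0.0128 = $20,369.8249984
Windmere Township: $1,591,392.578 × 0.00106 = $1,686.87613268
Yardley Unified SD: $1,591,392.578 × 0.0084 = $13,367.6976552
Total = $43,572.32878564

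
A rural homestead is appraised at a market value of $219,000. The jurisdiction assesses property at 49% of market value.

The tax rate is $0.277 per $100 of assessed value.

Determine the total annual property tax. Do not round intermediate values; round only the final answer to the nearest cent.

$297.25

Assessed value = $219,000 × 0.49 = $107,310
Tax = $107,310 × 0.00277 = $297.2487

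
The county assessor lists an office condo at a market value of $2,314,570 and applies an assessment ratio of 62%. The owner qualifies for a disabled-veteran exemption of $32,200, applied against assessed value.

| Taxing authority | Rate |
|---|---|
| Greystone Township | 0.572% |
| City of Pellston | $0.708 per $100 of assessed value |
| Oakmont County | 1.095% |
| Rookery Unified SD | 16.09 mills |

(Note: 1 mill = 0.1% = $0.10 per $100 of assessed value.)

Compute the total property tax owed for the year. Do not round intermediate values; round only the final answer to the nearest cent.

Assessed value = $2,314,570 × 0.62 = $1,435,033.4
Taxable value = $1,435,033.4 − $32,200 = $1,402,833.4
Greystone Township: $1,402,833.4 × 0.00572 = $8,024.207048
City of Pellston: $1,402,833.4 × 0.00708 = $9,932.060472
Oakmont County: $1,402,833.4 × 0.01095 = $15,361.02573
Rookery Unified SD: $1,402,833.4 × 0.01609 = $22,571.589406
Total = $55,888.882656

$55,888.88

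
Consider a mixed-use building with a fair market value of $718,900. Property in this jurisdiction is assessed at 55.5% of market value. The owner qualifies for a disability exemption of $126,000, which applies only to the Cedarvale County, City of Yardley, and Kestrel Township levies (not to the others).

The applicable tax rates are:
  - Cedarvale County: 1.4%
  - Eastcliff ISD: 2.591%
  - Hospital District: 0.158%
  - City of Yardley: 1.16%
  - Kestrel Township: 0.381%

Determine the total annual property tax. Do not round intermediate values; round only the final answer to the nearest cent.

$18,996.84

Assessed value = $718,900 × 0.555 = $398,989.5
Cedarvale County: ($398,989.5 − $126,000) × 0.014 = $272,989.5 × 0.014 = $3,821.853
Eastcliff ISD: $398,989.5 × 0.02591 = $10,337.817945
Hospital District: $398,989.5 × 0.00158 = $630.40341
City of Yardley: ($398,989.5 − $126,000) × 0.0116 = $272,989.5 × 0.0116 = $3,166.6782
Kestrel Township: ($398,989.5 − $126,000) × 0.00381 = $272,989.5 × 0.00381 = $1,040.089995
Total = $18,996.84255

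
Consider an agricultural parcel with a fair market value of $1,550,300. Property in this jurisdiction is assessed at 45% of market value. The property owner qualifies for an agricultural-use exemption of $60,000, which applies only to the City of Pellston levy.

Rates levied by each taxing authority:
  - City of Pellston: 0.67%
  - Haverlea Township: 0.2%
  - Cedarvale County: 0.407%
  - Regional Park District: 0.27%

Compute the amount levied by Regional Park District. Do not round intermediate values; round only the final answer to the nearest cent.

$1,883.61

Assessed value = $1,550,300 × 0.45 = $697,635
Regional Park District taxable value = $697,635 (exemption does not apply)
Regional Park District levy = $697,635 × 0.0027 = $1,883.6145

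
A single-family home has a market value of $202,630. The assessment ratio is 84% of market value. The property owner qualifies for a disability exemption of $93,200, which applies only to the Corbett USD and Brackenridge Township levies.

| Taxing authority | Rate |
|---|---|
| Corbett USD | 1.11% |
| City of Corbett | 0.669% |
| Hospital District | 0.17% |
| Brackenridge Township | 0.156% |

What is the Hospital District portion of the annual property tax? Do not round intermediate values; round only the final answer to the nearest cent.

Assessed value = $202,630 × 0.84 = $170,209.2
Hospital District taxable value = $170,209.2 (exemption does not apply)
Hospital District levy = $170,209.2 × 0.0017 = $289.35564

$289.36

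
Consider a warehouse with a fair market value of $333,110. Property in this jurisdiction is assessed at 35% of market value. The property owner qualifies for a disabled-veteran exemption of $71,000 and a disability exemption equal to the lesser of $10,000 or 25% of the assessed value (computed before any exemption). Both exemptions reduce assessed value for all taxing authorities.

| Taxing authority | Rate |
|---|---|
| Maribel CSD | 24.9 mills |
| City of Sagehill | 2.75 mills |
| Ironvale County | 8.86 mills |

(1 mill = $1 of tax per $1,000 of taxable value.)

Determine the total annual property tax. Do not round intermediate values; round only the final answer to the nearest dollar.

Assessed value = $333,110 × 0.35 = $116,588.5
Disability exemption = min($10,000, 25% × $116,588.5) = min($10,000, $29,147.125) = $10,000 (dollar cap binds)
Taxable value = $116,588.5 − $71,000 − $10,000 = $35,588.5
Maribel CSD: $35,588.5 × 0.0249 = $886.15365
City of Sagehill: $35,588.5 × 0.00275 = $97.868375
Ironvale County: $35,588.5 × 0.00886 = $315.31411
Total = $1,299.336135

$1,299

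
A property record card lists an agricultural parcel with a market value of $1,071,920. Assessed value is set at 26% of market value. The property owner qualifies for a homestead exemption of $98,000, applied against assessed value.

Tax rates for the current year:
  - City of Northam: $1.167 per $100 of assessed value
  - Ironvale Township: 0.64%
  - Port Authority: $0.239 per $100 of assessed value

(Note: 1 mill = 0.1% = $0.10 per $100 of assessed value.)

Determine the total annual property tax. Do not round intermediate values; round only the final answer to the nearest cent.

$3,697.11

Assessed value = $1,071,920 × 0.26 = $278,699.2
Taxable value = $278,699.2 − $98,000 = $180,699.2
City of Northam: $180,699.2 × 0.01167 = $2,108.759664
Ironvale Township: $180,699.2 × 0.0064 = $1,156.47488
Port Authority: $180,699.2 × 0.00239 = $431.871088
Total = $3,697.105632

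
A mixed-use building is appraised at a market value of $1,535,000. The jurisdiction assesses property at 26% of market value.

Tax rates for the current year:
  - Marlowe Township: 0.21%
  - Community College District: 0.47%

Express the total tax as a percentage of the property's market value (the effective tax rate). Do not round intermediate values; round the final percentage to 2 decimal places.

0.18%

Assessed value = $1,535,000 × 0.26 = $399,100
Marlowe Township: $399,100 × 0.0021 = $838.11
Community College District: $399,100 × 0.0047 = $1,875.77
Total tax = $2,713.88
Effective rate = $2,713.88 ÷ $1,535,000 = 0.18% of market value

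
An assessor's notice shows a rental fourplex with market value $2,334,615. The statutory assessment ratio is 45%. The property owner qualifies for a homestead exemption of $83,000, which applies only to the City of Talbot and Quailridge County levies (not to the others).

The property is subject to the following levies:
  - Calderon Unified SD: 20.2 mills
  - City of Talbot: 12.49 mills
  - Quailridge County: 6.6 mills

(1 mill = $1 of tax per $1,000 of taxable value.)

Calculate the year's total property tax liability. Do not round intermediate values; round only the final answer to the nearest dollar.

$39,693

Assessed value = $2,334,615 × 0.45 = $1,050,576.75
Calderon Unified SD: $1,050,576.75 × 0.0202 = $21,221.65035
City of Talbot: ($1,050,576.75 − $83,000) × 0.01249 = $967,576.75 × 0.01249 = $12,085.0336075
Quailridge County: ($1,050,576.75 − $83,000) × 0.0066 = $967,576.75 × 0.0066 = $6,386.00655
Total = $39,692.6905075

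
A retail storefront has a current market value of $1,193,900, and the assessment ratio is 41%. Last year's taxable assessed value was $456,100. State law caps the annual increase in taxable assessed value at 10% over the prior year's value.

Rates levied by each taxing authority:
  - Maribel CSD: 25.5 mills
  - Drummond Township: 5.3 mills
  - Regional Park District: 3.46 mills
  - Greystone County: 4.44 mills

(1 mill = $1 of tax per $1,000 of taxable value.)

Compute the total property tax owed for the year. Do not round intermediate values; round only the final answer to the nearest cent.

Uncapped assessed value = $1,193,900 × 0.41 = $489,499
Cap limit = $456,100 × 1.1 = $501,710
Taxable assessed value = min($489,499, $501,710) = $489,499 (cap does not bind)
Maribel CSD: $489,499 × 0.0255 = $12,482.2245
Drummond Township: $489,499 × 0.0053 = $2,594.3447
Regional Park District: $489,499 × 0.00346 = $1,693.66654
Greystone County: $489,499 × 0.00444 = $2,173.37556
Total = $18,943.6113

$18,943.61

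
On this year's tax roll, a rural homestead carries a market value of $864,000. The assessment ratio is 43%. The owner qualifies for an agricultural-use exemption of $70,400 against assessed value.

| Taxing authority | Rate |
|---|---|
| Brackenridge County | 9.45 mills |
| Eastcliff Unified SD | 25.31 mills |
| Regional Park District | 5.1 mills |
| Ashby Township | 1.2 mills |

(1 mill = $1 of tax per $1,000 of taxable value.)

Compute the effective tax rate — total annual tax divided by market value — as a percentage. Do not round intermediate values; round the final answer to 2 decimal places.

Assessed value = $864,000 × 0.43 = $371,520
Taxable value = $371,520 − $70,400 = $301,120
Brackenridge County: $301,120 × 0.00945 = $2,845.584
Eastcliff Unified SD: $301,120 × 0.02531 = $7,621.3472
Regional Park District: $301,120 × 0.0051 = $1,535.712
Ashby Township: $301,120 × 0.0012 = $361.344
Total tax = $12,363.9872
Effective rate = $12,363.9872 ÷ $864,000 = 1.43% of market value

1.43%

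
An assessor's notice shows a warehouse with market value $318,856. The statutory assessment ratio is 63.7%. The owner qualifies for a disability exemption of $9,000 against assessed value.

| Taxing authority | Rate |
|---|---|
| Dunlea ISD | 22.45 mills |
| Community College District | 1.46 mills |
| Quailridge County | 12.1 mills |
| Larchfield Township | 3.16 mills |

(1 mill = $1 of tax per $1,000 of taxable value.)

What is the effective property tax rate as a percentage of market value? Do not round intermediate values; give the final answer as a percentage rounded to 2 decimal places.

2.38%

Assessed value = $318,856 × 0.637 = $203,111.272
Taxable value = $203,111.272 − $9,000 = $194,111.272
Dunlea ISD: $194,111.272 × 0.02245 = $4,357.7980564
Community College District: $194,111.272 × 0.00146 = $283.40245712
Quailridge County: $194,111.272 × 0.0121 = $2,348.7463912
Larchfield Township: $194,111.272 × 0.00316 = $613.39161952
Total tax = $7,603.33852424
Effective rate = $7,603.33852424 ÷ $318,856 = 2.38% of market value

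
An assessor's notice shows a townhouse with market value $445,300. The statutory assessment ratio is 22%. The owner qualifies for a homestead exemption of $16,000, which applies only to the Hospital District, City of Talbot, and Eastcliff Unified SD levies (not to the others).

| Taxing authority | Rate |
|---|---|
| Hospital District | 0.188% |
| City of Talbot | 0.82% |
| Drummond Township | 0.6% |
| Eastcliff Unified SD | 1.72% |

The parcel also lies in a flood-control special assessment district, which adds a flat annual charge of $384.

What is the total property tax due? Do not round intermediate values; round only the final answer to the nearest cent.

$3,207.83

Assessed value = $445,300 × 0.22 = $97,966
Hospital District: ($97,966 − $16,000) × 0.00188 = $81,966 × 0.00188 = $154.09608
City of Talbot: ($97,966 − $16,000) × 0.0082 = $81,966 × 0.0082 = $672.1212
Drummond Township: $97,966 × 0.006 = $587.796
Eastcliff Unified SD: ($97,966 − $16,000) × 0.0172 = $81,966 × 0.0172 = $1,409.8152
Levies subtotal = $2,823.82848
Total = $2,823.82848 + $384 = $3,207.82848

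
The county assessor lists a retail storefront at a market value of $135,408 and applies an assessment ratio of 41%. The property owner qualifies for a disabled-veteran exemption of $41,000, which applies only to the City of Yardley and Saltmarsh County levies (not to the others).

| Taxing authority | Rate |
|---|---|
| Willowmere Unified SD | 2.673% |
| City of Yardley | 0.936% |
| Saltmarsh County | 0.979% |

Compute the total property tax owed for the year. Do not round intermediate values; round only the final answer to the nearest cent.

Assessed value = $135,408 × 0.41 = $55,517.28
Willowmere Unified SD: $55,517.28 × 0.02673 = $1,483.9768944
City of Yardley: ($55,517.28 − $41,000) × 0.00936 = $14,517.28 × 0.00936 = $135.8817408
Saltmarsh County: ($55,517.28 − $41,000) × 0.00979 = $14,517.28 × 0.00979 = $142.1241712
Total = $1,761.9828064

$1,761.98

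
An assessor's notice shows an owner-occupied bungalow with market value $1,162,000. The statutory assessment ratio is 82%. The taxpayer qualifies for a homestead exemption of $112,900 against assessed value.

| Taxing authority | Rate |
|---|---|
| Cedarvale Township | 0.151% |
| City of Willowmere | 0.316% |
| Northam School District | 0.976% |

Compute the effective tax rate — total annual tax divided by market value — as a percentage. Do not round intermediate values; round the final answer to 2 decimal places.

1.04%

Assessed value = $1,162,000 × 0.82 = $952,840
Taxable value = $952,840 − $112,900 = $839,940
Cedarvale Township: $839,940 × 0.00151 = $1,268.3094
City of Willowmere: $839,940 × 0.00316 = $2,654.2104
Northam School District: $839,940 × 0.00976 = $8,197.8144
Total tax = $12,120.3342
Effective rate = $12,120.3342 ÷ $1,162,000 = 1.04% of market value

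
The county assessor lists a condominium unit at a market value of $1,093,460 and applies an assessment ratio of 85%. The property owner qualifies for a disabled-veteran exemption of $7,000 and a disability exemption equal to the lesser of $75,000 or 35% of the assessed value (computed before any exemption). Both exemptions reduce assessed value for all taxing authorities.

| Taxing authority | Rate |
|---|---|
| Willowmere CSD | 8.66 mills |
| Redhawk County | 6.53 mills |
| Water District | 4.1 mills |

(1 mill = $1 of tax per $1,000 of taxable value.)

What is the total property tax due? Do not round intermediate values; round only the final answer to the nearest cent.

$16,347.14

Assessed value = $1,093,460 × 0.85 = $929,441
Disability exemption = min($75,000, 35% × $929,441) = min($75,000, $325,304.35) = $75,000 (dollar cap binds)
Taxable value = $929,441 − $7,000 − $75,000 = $847,441
Willowmere CSD: $847,441 × 0.00866 = $7,338.83906
Redhawk County: $847,441 × 0.00653 = $5,533.78973
Water District: $847,441 × 0.0041 = $3,474.5081
Total = $16,347.13689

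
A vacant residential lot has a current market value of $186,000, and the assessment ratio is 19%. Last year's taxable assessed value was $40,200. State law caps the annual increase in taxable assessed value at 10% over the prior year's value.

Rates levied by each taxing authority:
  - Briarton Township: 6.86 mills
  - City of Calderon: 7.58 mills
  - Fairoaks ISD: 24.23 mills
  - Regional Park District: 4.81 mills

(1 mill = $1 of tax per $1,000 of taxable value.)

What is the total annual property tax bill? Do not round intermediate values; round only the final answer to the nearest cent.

Uncapped assessed value = $186,000 × 0.19 = $35,340
Cap limit = $40,200 × 1.1 = $44,220
Taxable assessed value = min($35,340, $44,220) = $35,340 (cap does not bind)
Briarton Township: $35,340 × 0.00686 = $242.4324
City of Calderon: $35,340 × 0.00758 = $267.8772
Fairoaks ISD: $35,340 × 0.02423 = $856.2882
Regional Park District: $35,340 × 0.00481 = $169.9854
Total = $1,536.5832

$1,536.58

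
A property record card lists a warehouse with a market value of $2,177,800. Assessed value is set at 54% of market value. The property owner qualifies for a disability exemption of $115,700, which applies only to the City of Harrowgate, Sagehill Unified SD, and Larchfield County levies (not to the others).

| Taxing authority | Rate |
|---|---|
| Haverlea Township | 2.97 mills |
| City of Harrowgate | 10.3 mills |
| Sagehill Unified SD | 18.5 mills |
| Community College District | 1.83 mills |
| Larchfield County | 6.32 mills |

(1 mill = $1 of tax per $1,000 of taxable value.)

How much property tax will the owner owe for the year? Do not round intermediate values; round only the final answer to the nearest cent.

$42,883.02

Assessed value = $2,177,800 × 0.54 = $1,176,012
Haverlea Township: $1,176,012 × 0.00297 = $3,492.75564
City of Harrowgate: ($1,176,012 − $115,700) × 0.0103 = $1,060,312 × 0.0103 = $10,921.2136
Sagehill Unified SD: ($1,176,012 − $115,700) × 0.0185 = $1,060,312 × 0.0185 = $19,615.772
Community College District: $1,176,012 × 0.00183 = $2,152.10196
Larchfield County: ($1,176,012 − $115,700) × 0.00632 = $1,060,312 × 0.00632 = $6,701.17184
Total = $42,883.01504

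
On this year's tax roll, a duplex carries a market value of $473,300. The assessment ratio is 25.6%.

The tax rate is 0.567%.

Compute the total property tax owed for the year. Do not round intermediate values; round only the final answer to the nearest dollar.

$687

Assessed value = $473,300 × 0.256 = $121,164.8
Tax = $121,164.8 × 0.00567 = $687.004416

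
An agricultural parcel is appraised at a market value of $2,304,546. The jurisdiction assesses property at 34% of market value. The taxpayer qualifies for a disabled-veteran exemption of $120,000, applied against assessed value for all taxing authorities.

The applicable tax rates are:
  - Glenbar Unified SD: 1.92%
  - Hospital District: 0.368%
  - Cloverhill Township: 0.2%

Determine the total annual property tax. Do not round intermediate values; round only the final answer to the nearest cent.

$16,509.02

Assessed value = $2,304,546 × 0.34 = $783,545.64
Taxable value = $783,545.64 − $120,000 = $663,545.64
Glenbar Unified SD: $663,545.64 × 0.0192 = $12,740.076288
Hospital District: $663,545.64 × 0.00368 = $2,441.8479552
Cloverhill Township: $663,545.64 × 0.002 = $1,327.09128
Total = $12,740.076288 + $2,441.8479552 + $1,327.09128 = $16,509.0155232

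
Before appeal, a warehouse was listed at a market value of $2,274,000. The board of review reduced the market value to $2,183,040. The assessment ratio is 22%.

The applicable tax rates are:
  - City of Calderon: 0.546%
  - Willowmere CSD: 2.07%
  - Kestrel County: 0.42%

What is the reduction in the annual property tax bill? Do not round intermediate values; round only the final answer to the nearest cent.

$607.54

Old assessed value = $2,274,000 × 0.22 = $500,280
New assessed value = $2,183,040 × 0.22 = $480,268.8
Combined rate = 0.00546 + 0.0207 + 0.0042 = 0.03036
Old tax = $500,280 × 0.03036 = $15,188.5008
New tax = $480,268.8 × 0.03036 = $14,580.960768
Reduction = $15,188.5008 − $14,580.960768 = $607.540032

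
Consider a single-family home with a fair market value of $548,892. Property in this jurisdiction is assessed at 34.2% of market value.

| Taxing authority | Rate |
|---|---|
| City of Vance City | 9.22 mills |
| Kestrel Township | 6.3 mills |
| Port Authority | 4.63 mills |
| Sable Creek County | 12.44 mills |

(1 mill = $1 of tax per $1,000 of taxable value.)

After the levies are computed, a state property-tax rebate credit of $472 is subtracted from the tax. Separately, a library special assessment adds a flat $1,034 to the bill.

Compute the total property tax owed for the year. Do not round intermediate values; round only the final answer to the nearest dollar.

$6,680

Assessed value = $548,892 × 0.342 = $187,721.064
City of Vance City: $187,721.064 × 0.00922 = $1,730.78821008
Kestrel Township: $187,721.064 × 0.0063 = $1,182.6427032
Port Authority: $187,721.064 × 0.00463 = $869.14852632
Sable Creek County: $187,721.064 × 0.01244 = $2,335.25003616
Levies subtotal = $6,117.82947576
After credit = $6,117.82947576 − $472 = $5,645.82947576
Total = $5,645.82947576 + $1,034 = $6,679.82947576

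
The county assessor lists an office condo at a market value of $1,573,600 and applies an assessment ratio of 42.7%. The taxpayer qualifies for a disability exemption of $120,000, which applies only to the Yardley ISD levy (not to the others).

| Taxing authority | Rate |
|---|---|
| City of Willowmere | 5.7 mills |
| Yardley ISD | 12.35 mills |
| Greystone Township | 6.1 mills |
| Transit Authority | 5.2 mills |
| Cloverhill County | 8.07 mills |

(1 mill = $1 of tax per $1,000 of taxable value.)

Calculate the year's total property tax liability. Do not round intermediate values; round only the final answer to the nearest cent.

Assessed value = $1,573,600 × 0.427 = $671,927.2
City of Willowmere: $671,927.2 × 0.0057 = $3,829.98504
Yardley ISD: ($671,927.2 − $120,000) × 0.01235 = $551,927.2 × 0.01235 = $6,816.30092
Greystone Township: $671,927.2 × 0.0061 = $4,098.75592
Transit Authority: $671,927.2 × 0.0052 = $3,494.02144
Cloverhill County: $671,927.2 × 0.00807 = $5,422.452504
Total = $23,661.515824

$23,661.52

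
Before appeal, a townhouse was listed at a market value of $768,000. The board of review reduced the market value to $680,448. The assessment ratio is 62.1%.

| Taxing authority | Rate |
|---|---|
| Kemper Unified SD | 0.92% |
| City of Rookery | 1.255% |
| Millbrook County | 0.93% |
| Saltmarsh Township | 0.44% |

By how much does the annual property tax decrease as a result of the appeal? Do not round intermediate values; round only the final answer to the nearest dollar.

$1,927

Old assessed value = $768,000 × 0.621 = $476,928
New assessed value = $680,448 × 0.621 = $422,558.208
Combined rate = 0.0092 + 0.01255 + 0.0093 + 0.0044 = 0.03545
Old tax = $476,928 × 0.03545 = $16,907.0976
New tax = $422,558.208 × 0.03545 = $14,979.6884736
Reduction = $16,907.0976 − $14,979.6884736 = $1,927.4091264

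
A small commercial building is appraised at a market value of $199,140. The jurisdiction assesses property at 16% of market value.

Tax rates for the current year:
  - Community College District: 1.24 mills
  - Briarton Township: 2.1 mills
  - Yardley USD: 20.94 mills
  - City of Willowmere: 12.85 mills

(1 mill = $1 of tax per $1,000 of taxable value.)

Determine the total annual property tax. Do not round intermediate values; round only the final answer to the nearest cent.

Assessed value = $199,140 × 0.16 = $31,862.4
Community College District: $31,862.4 × 0.00124 = $39.509376
Briarton Township: $31,862.4 × 0.0021 = $66.91104
Yardley USD: $31,862.4 × 0.02094 = $667.198656
City of Willowmere: $31,862.4 × 0.01285 = $409.43184
Total = $39.509376 + $66.91104 + $667.198656 + $409.43184 = $1,183.050912

$1,183.05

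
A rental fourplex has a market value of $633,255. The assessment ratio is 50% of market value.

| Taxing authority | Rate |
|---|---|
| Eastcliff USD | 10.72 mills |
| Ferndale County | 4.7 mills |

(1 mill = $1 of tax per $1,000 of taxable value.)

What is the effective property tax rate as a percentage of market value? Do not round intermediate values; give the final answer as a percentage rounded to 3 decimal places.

0.771%

Assessed value = $633,255 × 0.5 = $316,627.5
Eastcliff USD: $316,627.5 × 0.01072 = $3,394.2468
Ferndale County: $316,627.5 × 0.0047 = $1,488.14925
Total tax = $4,882.39605
Effective rate = $4,882.39605 ÷ $633,255 = 0.771% of market value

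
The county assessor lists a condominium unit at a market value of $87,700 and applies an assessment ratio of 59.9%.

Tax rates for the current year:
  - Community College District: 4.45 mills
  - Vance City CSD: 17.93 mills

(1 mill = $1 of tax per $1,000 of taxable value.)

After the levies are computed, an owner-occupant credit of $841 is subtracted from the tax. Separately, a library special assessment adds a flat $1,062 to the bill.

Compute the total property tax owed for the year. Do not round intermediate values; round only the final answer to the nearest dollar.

Assessed value = $87,700 × 0.599 = $52,532.3
Community College District: $52,532.3 × 0.00445 = $233.768735
Vance City CSD: $52,532.3 × 0.01793 = $941.904139
Levies subtotal = $1,175.672874
After credit = $1,175.672874 − $841 = $334.672874
Total = $334.672874 + $1,062 = $1,396.672874

$1,397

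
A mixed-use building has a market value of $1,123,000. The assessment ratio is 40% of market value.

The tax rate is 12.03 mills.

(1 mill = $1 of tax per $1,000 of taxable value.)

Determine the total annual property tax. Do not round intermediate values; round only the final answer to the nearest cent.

$5,403.88

Assessed value = $1,123,000 × 0.4 = $449,200
Tax = $449,200 × 0.01203 = $5,403.876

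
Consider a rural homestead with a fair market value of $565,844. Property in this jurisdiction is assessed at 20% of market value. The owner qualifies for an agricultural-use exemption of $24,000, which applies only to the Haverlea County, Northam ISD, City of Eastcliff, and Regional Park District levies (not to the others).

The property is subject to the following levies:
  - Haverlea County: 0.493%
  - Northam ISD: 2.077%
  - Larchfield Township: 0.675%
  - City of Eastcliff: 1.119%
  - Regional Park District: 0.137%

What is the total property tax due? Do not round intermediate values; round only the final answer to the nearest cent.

$4,175.49

Assessed value = $565,844 × 0.2 = $113,168.8
Haverlea County: ($113,168.8 − $24,000) × 0.00493 = $89,168.8 × 0.00493 = $439.602184
Northam ISD: ($113,168.8 − $24,000) × 0.02077 = $89,168.8 × 0.02077 = $1,852.035976
Larchfield Township: $113,168.8 × 0.00675 = $763.8894
City of Eastcliff: ($113,168.8 − $24,000) × 0.01119 = $89,168.8 × 0.01119 = $997.798872
Regional Park District: ($113,168.8 − $24,000) × 0.00137 = $89,168.8 × 0.00137 = $122.161256
Total = $4,175.487688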